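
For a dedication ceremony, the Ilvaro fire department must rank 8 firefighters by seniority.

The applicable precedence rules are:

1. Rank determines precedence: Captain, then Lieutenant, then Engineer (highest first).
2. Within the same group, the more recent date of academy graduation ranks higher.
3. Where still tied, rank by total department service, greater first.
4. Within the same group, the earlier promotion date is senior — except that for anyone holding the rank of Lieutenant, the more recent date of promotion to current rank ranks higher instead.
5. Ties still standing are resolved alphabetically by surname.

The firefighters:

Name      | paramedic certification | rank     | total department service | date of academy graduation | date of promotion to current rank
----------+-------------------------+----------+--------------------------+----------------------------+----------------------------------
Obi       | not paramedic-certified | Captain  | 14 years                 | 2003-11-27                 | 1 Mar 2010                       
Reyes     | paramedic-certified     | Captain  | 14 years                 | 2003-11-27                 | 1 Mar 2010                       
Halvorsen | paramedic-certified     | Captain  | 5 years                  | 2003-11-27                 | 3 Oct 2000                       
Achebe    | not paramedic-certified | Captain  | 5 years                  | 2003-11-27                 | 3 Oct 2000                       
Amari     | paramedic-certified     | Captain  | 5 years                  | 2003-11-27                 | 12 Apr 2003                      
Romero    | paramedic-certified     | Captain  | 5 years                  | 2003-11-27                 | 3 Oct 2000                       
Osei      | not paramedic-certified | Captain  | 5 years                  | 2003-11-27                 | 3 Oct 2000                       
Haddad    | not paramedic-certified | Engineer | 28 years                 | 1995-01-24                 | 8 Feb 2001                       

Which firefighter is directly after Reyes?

By rank: Obi, Reyes, Achebe, Halvorsen, Osei, Romero and Amari (Captain); then Haddad (Engineer).
Obi, Reyes, Achebe, Halvorsen, Osei, Romero and Amari all have date of academy graduation 2003-11-27, so the next rule applies.
Among Obi, Reyes, Achebe, Halvorsen, Osei, Romero and Amari, by total department service (higher first): Obi and Reyes (14 years) before Achebe, Halvorsen, Osei, Romero and Amari (5 years).
Obi and Reyes both have date of promotion to current rank 1 Mar 2010, so the next rule applies.
Among Obi and Reyes, alphabetically by surname: Obi before Reyes.
Among Achebe, Halvorsen, Osei, Romero and Amari, by date of promotion to current rank (earlier first): Achebe, Halvorsen, Osei and Romero (3 Oct 2000) before Amari (12 Apr 2003).
Among Achebe, Halvorsen, Osei and Romero, alphabetically by surname: Achebe before Halvorsen before Osei before Romero.
Order: Obi, Reyes, Achebe, Halvorsen, Osei, Romero, Amari, Haddad.

Achebe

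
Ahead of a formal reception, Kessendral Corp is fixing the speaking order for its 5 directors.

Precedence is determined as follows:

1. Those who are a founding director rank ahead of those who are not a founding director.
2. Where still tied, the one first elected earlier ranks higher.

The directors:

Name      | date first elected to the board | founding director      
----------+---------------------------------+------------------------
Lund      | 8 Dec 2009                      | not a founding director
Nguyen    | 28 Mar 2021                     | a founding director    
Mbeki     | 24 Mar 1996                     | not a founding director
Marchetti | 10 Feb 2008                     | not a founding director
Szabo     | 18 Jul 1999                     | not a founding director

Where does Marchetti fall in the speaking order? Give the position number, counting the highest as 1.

4

By the first rule: Nguyen (a founding director); then Mbeki, Szabo, Marchetti and Lund (each not a founding director).
Among Mbeki, Szabo, Marchetti and Lund, by date first elected to the board (earlier first): Mbeki (24 Mar 1996) before Szabo (18 Jul 1999) before Marchetti (10 Feb 2008) before Lund (8 Dec 2009).
Order: Nguyen, Mbeki, Szabo, Marchetti, Lund. So position 4.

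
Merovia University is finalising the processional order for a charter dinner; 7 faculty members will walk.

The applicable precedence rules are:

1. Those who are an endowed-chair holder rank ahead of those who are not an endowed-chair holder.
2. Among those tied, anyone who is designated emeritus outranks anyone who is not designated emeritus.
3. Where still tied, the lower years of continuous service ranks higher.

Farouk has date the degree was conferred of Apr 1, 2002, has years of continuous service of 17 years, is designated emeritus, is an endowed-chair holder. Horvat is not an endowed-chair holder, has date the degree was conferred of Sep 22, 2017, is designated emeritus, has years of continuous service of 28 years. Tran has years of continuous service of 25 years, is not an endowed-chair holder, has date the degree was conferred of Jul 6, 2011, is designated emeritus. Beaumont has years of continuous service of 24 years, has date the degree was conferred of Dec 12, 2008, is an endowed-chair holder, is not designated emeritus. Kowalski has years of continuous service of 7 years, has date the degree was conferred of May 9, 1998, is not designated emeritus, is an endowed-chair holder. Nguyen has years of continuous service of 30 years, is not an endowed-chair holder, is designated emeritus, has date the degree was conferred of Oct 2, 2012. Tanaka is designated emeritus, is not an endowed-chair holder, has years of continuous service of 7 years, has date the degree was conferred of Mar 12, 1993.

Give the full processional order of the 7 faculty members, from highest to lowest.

By the first rule: Farouk, Kowalski and Beaumont (each an endowed-chair holder); then Tanaka, Tran, Horvat and Nguyen (each not an endowed-chair holder).
Among Farouk, Kowalski and Beaumont, designated emeritus before not designated emeritus: Farouk (designated emeritus) before Kowalski and Beaumont (not designated emeritus).
Among Kowalski and Beaumont, by years of continuous service (lower first): Kowalski (7 years) before Beaumont (24 years).
Tanaka, Tran, Horvat and Nguyen are each designated emeritus, so the next rule applies.
Among Tanaka, Tran, Horvat and Nguyen, by years of continuous service (lower first): Tanaka (7 years) before Tran (25 years) before Horvat (28 years) before Nguyen (30 years).
Full order: Farouk, Kowalski, Beaumont, Tanaka, Tran, Horvat, Nguyen.

Farouk, Kowalski, Beaumont, Tanaka, Tran, Horvat, Nguyen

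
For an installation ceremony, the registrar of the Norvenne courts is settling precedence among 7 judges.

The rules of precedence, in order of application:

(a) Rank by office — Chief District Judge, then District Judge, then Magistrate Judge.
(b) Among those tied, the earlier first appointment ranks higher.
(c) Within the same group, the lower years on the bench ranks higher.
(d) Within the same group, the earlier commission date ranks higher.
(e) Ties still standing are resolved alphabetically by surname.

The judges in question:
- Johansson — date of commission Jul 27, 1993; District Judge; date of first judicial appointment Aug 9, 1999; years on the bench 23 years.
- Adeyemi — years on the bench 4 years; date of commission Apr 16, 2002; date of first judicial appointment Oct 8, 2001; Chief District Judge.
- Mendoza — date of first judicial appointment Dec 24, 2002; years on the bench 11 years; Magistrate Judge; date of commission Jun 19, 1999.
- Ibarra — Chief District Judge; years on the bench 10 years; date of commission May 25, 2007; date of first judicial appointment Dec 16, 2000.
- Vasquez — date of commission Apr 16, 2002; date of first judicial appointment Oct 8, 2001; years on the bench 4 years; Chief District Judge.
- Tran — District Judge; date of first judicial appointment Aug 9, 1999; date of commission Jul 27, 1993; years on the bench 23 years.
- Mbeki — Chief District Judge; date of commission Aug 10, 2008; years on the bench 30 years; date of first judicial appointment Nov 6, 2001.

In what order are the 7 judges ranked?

Ibarra, Adeyemi, Vasquez, Mbeki, Johansson, Tran, Mendoza

By office: Ibarra, Adeyemi, Vasquez and Mbeki (Chief District Judge); then Johansson and Tran (District Judge); then Mendoza (Magistrate Judge).
Among Ibarra, Adeyemi, Vasquez and Mbeki, by date of first judicial appointment (earlier first): Ibarra (Dec 16, 2000) before Adeyemi and Vasquez (Oct 8, 2001) before Mbeki (Nov 6, 2001).
Adeyemi and Vasquez both have years on the bench 4 years, so the next rule applies.
Adeyemi and Vasquez both have date of commission Apr 16, 2002, so the next rule applies.
Among Adeyemi and Vasquez, alphabetically by surname: Adeyemi before Vasquez.
Johansson and Tran both have date of first judicial appointment Aug 9, 1999, so the next rule applies.
Johansson and Tran both have years on the bench 23 years, so the next rule applies.
Johansson and Tran both have date of commission Jul 27, 1993, so the next rule applies.
Among Johansson and Tran, alphabetically by surname: Johansson before Tran.
Full order: Ibarra, Adeyemi, Vasquez, Mbeki, Johansson, Tran, Mendoza.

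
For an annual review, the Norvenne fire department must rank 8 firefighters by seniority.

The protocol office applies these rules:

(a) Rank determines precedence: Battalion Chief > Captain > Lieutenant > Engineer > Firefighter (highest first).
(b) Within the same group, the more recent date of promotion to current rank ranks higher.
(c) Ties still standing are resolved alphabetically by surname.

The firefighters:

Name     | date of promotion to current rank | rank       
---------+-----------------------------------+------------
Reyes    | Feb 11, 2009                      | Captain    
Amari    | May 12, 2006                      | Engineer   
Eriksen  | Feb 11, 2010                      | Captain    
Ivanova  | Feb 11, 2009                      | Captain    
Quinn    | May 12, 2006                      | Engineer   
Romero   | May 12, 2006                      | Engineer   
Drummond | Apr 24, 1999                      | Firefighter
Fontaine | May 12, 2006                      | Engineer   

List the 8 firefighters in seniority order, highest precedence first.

Eriksen, Ivanova, Reyes, Amari, Fontaine, Quinn, Romero, Drummond

By rank: Eriksen, Ivanova and Reyes (Captain); then Amari, Fontaine, Quinn and Romero (Engineer); then Drummond (Firefighter).
Among Eriksen, Ivanova and Reyes, by date of promotion to current rank (later first): Eriksen (Feb 11, 2010) before Ivanova and Reyes (Feb 11, 2009).
Among Ivanova and Reyes, alphabetically by surname: Ivanova before Reyes.
Amari, Fontaine, Quinn and Romero all have date of promotion to current rank May 12, 2006, so the next rule applies.
Among Amari, Fontaine, Quinn and Romero, alphabetically by surname: Amari before Fontaine before Quinn before Romero.
Full order: Eriksen, Ivanova, Reyes, Amari, Fontaine, Quinn, Romero, Drummond.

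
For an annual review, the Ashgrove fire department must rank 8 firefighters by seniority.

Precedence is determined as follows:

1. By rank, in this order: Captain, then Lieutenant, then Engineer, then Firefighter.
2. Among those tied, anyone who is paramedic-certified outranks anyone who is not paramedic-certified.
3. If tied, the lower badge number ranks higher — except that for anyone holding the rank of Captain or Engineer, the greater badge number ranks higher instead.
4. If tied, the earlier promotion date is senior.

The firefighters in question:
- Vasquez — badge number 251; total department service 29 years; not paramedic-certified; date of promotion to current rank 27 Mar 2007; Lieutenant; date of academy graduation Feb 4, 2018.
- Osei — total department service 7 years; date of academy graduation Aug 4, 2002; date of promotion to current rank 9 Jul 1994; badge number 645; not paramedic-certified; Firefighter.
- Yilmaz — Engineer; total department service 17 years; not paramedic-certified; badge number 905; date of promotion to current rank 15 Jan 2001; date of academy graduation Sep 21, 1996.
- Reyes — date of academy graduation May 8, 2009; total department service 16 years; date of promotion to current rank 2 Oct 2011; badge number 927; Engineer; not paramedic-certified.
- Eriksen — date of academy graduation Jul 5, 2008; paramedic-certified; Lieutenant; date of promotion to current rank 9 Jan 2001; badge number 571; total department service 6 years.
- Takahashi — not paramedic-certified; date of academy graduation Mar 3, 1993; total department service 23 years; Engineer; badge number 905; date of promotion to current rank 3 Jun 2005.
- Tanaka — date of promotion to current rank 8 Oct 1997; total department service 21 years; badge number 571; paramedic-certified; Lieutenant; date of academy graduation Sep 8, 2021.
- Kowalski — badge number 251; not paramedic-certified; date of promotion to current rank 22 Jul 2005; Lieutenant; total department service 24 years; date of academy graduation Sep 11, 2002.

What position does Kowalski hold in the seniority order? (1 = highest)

3

By rank: Tanaka, Eriksen, Kowalski and Vasquez (Lieutenant); then Reyes, Yilmaz and Takahashi (Engineer); then Osei (Firefighter).
Among Tanaka, Eriksen, Kowalski and Vasquez, paramedic-certified before not paramedic-certified: Tanaka and Eriksen (paramedic-certified) before Kowalski and Vasquez (not paramedic-certified).
Tanaka and Eriksen both have badge number 571, so the next rule applies.
Among Tanaka and Eriksen, by date of promotion to current rank (earlier first): Tanaka (8 Oct 1997) before Eriksen (9 Jan 2001).
Kowalski and Vasquez both have badge number 251, so the next rule applies.
Among Kowalski and Vasquez, by date of promotion to current rank (earlier first): Kowalski (22 Jul 2005) before Vasquez (27 Mar 2007).
Reyes, Yilmaz and Takahashi are each not paramedic-certified, so the next rule applies.
Among Reyes, Yilmaz and Takahashi, by badge number (higher first) (reversed rule for this group): Reyes (927) before Yilmaz and Takahashi (905).
Among Yilmaz and Takahashi, by date of promotion to current rank (earlier first): Yilmaz (15 Jan 2001) before Takahashi (3 Jun 2005).
Order: Tanaka, Eriksen, Kowalski, Vasquez, Reyes, Yilmaz, Takahashi, Osei. So position 3.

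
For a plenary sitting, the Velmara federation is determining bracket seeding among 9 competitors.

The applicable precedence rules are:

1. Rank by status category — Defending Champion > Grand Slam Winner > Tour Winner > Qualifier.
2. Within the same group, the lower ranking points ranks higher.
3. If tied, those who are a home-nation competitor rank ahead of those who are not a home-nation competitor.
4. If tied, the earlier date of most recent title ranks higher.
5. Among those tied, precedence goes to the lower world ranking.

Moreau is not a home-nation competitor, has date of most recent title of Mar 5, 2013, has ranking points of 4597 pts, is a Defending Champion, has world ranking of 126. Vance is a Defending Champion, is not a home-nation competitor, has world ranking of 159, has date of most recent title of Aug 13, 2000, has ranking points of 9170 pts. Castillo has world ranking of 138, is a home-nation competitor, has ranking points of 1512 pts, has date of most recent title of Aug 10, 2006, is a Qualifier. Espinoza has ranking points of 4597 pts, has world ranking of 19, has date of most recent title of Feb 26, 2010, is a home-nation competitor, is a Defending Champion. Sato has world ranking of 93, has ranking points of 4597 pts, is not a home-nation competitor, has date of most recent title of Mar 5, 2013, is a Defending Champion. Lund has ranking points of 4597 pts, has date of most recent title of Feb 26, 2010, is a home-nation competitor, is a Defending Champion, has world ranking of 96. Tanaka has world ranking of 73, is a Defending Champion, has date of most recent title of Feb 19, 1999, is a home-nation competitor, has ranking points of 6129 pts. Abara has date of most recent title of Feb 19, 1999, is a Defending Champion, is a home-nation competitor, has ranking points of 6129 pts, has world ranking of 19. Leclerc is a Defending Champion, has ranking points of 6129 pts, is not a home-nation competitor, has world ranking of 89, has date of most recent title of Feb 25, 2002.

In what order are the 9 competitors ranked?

Espinoza, Lund, Sato, Moreau, Abara, Tanaka, Leclerc, Vance, Castillo

By status category: Espinoza, Lund, Sato, Moreau, Abara, Tanaka, Leclerc and Vance (Defending Champion); then Castillo (Qualifier).
Among Espinoza, Lund, Sato, Moreau, Abara, Tanaka, Leclerc and Vance, by ranking points (lower first): Espinoza, Lund, Sato and Moreau (4597 pts) before Abara, Tanaka and Leclerc (6129 pts) before Vance (9170 pts).
Among Espinoza, Lund, Sato and Moreau, a home-nation competitor before not a home-nation competitor: Espinoza and Lund (a home-nation competitor) before Sato and Moreau (not a home-nation competitor).
Espinoza and Lund both have date of most recent title Feb 26, 2010, so the next rule applies.
Among Espinoza and Lund, by world ranking (lower first): Espinoza (19) before Lund (96).
Sato and Moreau both have date of most recent title Mar 5, 2013, so the next rule applies.
Among Sato and Moreau, by world ranking (lower first): Sato (93) before Moreau (126).
Among Abara, Tanaka and Leclerc, a home-nation competitor before not a home-nation competitor: Abara and Tanaka (a home-nation competitor) before Leclerc (not a home-nation competitor).
Abara and Tanaka both have date of most recent title Feb 19, 1999, so the next rule applies.
Among Abara and Tanaka, by world ranking (lower first): Abara (19) before Tanaka (73).
Full order: Espinoza, Lund, Sato, Moreau, Abara, Tanaka, Leclerc, Vance, Castillo.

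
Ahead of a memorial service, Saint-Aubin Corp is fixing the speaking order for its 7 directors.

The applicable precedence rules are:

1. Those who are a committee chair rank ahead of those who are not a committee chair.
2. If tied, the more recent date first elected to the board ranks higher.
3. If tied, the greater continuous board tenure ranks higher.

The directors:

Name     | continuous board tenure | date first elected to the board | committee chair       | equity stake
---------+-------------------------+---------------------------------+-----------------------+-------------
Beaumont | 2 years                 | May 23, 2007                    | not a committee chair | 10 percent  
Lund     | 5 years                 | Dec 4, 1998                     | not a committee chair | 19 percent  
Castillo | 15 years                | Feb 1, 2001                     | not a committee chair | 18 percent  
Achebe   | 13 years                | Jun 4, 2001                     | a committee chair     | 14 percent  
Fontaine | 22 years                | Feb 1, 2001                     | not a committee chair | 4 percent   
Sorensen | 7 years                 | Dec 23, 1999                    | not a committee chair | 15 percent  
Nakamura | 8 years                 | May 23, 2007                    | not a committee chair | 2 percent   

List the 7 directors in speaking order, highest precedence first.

Achebe, Nakamura, Beaumont, Fontaine, Castillo, Sorensen, Lund

By the first rule: Achebe (a committee chair); then Nakamura, Beaumont, Fontaine, Castillo, Sorensen and Lund (each not a committee chair).
Among Nakamura, Beaumont, Fontaine, Castillo, Sorensen and Lund, by date first elected to the board (later first): Nakamura and Beaumont (May 23, 2007) before Fontaine and Castillo (Feb 1, 2001) before Sorensen (Dec 23, 1999) before Lund (Dec 4, 1998).
Among Nakamura and Beaumont, by continuous board tenure (higher first): Nakamura (8 years) before Beaumont (2 years).
Among Fontaine and Castillo, by continuous board tenure (higher first): Fontaine (22 years) before Castillo (15 years).
Full order: Achebe, Nakamura, Beaumont, Fontaine, Castillo, Sorensen, Lund.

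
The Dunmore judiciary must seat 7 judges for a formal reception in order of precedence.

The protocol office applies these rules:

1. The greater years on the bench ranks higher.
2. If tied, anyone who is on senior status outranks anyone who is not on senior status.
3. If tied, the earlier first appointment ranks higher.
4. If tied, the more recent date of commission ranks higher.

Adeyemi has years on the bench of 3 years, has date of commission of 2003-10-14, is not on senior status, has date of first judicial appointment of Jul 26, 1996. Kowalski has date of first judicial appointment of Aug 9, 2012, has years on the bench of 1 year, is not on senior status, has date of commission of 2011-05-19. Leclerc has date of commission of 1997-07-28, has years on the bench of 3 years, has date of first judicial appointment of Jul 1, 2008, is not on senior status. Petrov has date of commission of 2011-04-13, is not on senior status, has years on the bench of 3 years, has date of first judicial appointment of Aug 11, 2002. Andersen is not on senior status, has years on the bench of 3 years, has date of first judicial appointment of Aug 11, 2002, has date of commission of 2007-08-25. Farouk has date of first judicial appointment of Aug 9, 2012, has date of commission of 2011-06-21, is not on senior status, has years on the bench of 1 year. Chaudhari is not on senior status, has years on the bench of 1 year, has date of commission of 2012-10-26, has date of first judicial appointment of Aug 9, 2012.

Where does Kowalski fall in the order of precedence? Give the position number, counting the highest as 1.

7

By years on the bench (higher first): Adeyemi, Petrov, Andersen and Leclerc (each 3 years); then Chaudhari, Farouk and Kowalski (each 1 year).
Adeyemi, Petrov, Andersen and Leclerc are each not on senior status, so the next rule applies.
Among Adeyemi, Petrov, Andersen and Leclerc, by date of first judicial appointment (earlier first): Adeyemi (Jul 26, 1996) before Petrov and Andersen (Aug 11, 2002) before Leclerc (Jul 1, 2008).
Among Petrov and Andersen, by date of commission (later first): Petrov (2011-04-13) before Andersen (2007-08-25).
Chaudhari, Farouk and Kowalski are each not on senior status, so the next rule applies.
Chaudhari, Farouk and Kowalski all have date of first judicial appointment Aug 9, 2012, so the next rule applies.
Among Chaudhari, Farouk and Kowalski, by date of commission (later first): Chaudhari (2012-10-26) before Farouk (2011-06-21) before Kowalski (2011-05-19).
Order: Adeyemi, Petrov, Andersen, Leclerc, Chaudhari, Farouk, Kowalski. So position 7.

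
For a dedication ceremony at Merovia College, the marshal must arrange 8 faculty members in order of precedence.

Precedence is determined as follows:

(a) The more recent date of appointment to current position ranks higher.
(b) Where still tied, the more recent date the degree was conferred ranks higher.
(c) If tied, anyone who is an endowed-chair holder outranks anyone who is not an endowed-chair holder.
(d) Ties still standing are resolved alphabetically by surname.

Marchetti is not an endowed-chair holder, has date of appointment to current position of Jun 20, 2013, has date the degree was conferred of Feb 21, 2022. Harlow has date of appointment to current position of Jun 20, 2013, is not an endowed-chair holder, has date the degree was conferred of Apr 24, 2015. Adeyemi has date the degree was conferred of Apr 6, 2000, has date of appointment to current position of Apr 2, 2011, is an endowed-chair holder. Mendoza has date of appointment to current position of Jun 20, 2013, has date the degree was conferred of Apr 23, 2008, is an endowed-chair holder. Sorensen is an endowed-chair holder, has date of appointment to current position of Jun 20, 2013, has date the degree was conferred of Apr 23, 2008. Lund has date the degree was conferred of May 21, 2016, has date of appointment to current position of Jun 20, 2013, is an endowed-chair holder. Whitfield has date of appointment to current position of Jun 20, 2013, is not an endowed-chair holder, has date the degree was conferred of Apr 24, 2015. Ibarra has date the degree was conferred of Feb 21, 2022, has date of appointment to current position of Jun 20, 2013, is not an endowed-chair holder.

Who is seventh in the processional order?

By date of appointment to current position (later first): Ibarra, Marchetti, Lund, Harlow, Whitfield, Mendoza and Sorensen (each Jun 20, 2013); then Adeyemi (Apr 2, 2011).
Among Ibarra, Marchetti, Lund, Harlow, Whitfield, Mendoza and Sorensen, by date the degree was conferred (later first): Ibarra and Marchetti (Feb 21, 2022) before Lund (May 21, 2016) before Harlow and Whitfield (Apr 24, 2015) before Mendoza and Sorensen (Apr 23, 2008).
Ibarra and Marchetti are each not an endowed-chair holder, so the next rule applies.
Among Ibarra and Marchetti, alphabetically by surname: Ibarra before Marchetti.
Harlow and Whitfield are each not an endowed-chair holder, so the next rule applies.
Among Harlow and Whitfield, alphabetically by surname: Harlow before Whitfield.
Mendoza and Sorensen are each an endowed-chair holder, so the next rule applies.
Among Mendoza and Sorensen, alphabetically by surname: Mendoza before Sorensen.
Order: Ibarra, Marchetti, Lund, Harlow, Whitfield, Mendoza, Sorensen, Adeyemi.

Sorensen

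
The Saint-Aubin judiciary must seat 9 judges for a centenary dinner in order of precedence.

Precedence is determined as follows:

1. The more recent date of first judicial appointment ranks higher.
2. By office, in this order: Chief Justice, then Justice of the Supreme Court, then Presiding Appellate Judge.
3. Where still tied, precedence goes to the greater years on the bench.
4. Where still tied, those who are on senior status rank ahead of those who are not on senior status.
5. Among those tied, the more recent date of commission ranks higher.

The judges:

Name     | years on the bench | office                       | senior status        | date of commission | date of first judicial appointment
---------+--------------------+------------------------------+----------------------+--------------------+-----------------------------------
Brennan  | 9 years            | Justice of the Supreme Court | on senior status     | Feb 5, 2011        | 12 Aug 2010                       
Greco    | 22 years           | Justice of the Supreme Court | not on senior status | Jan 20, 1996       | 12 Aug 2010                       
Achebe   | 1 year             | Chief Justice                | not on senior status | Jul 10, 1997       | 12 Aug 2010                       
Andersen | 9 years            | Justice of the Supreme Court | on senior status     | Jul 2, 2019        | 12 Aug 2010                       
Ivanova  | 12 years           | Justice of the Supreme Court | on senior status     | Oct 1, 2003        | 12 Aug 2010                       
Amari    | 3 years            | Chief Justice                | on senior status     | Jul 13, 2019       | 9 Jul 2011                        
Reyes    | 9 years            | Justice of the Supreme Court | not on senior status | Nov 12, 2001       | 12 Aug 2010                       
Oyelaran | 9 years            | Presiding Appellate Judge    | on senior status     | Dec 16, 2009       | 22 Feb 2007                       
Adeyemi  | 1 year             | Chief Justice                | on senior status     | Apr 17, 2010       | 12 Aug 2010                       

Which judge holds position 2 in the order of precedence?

By date of first judicial appointment (later first): Amari (9 Jul 2011); then Adeyemi, Achebe, Greco, Ivanova, Andersen, Brennan and Reyes (each 12 Aug 2010); then Oyelaran (22 Feb 2007).
Among Adeyemi, Achebe, Greco, Ivanova, Andersen, Brennan and Reyes, by office: Adeyemi and Achebe (Chief Justice) before Greco, Ivanova, Andersen, Brennan and Reyes (Justice of the Supreme Court).
Adeyemi and Achebe both have years on the bench 1 year, so the next rule applies.
Among Adeyemi and Achebe, on senior status before not on senior status: Adeyemi (on senior status) before Achebe (not on senior status).
Among Greco, Ivanova, Andersen, Brennan and Reyes, by years on the bench (higher first): Greco (22 years) before Ivanova (12 years) before Andersen, Brennan and Reyes (9 years).
Among Andersen, Brennan and Reyes, on senior status before not on senior status: Andersen and Brennan (on senior status) before Reyes (not on senior status).
Among Andersen and Brennan, by date of commission (later first): Andersen (Jul 2, 2019) before Brennan (Feb 5, 2011).
Order: Amari, Adeyemi, Achebe, Greco, Ivanova, Andersen, Brennan, Reyes, Oyelaran.

Adeyemi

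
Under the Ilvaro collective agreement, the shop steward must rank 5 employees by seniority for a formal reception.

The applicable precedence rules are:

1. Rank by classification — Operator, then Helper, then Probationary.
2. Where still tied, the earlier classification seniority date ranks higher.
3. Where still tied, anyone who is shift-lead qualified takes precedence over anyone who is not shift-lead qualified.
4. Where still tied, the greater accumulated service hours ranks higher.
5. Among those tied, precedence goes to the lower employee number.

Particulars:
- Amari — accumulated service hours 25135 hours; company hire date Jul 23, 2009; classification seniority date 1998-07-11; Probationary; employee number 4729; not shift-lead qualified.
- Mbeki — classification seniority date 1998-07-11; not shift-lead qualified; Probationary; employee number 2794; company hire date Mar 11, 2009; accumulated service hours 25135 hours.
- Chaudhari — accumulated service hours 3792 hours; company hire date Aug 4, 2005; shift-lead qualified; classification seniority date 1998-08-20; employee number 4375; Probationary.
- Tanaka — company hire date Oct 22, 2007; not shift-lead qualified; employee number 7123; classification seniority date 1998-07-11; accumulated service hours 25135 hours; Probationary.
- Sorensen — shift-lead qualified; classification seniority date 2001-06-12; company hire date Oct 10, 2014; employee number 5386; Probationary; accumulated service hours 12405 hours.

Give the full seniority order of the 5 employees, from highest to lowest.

By classification: Mbeki, Amari, Tanaka, Chaudhari and Sorensen (Probationary).
Among Mbeki, Amari, Tanaka, Chaudhari and Sorensen, by classification seniority date (earlier first): Mbeki, Amari and Tanaka (1998-07-11) before Chaudhari (1998-08-20) before Sorensen (2001-06-12).
Mbeki, Amari and Tanaka are each not shift-lead qualified, so the next rule applies.
Mbeki, Amari and Tanaka all have accumulated service hours 25135 hours, so the next rule applies.
Among Mbeki, Amari and Tanaka, by employee number (lower first): Mbeki (2794) before Amari (4729) before Tanaka (7123).
Full order: Mbeki, Amari, Tanaka, Chaudhari, Sorensen.

Mbeki, Amari, Tanaka, Chaudhari, Sorensen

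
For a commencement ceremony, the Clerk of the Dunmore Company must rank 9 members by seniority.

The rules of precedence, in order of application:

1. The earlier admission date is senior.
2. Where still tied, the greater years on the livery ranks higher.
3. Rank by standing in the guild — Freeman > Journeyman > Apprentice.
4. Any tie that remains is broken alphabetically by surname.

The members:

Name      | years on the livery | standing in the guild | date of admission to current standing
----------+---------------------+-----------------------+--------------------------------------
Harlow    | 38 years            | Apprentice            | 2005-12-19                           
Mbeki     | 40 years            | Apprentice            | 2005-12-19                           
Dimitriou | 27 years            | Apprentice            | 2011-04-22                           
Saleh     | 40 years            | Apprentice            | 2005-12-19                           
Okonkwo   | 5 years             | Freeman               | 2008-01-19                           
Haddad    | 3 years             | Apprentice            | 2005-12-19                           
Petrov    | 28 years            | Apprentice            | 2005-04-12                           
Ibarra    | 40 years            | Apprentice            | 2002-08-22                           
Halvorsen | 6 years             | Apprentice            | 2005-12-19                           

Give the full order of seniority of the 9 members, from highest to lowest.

By date of admission to current standing (earlier first): Ibarra (2002-08-22); then Petrov (2005-04-12); then Mbeki, Saleh, Harlow, Halvorsen and Haddad (each 2005-12-19); then Okonkwo (2008-01-19); then Dimitriou (2011-04-22).
Among Mbeki, Saleh, Harlow, Halvorsen and Haddad, by years on the livery (higher first): Mbeki and Saleh (40 years) before Harlow (38 years) before Halvorsen (6 years) before Haddad (3 years).
Mbeki and Saleh are each Apprentice, so the next rule applies.
Among Mbeki and Saleh, alphabetically by surname: Mbeki before Saleh.
Full order: Ibarra, Petrov, Mbeki, Saleh, Harlow, Halvorsen, Haddad, Okonkwo, Dimitriou.

Ibarra, Petrov, Mbeki, Saleh, Harlow, Halvorsen, Haddad, Okonkwo, Dimitriou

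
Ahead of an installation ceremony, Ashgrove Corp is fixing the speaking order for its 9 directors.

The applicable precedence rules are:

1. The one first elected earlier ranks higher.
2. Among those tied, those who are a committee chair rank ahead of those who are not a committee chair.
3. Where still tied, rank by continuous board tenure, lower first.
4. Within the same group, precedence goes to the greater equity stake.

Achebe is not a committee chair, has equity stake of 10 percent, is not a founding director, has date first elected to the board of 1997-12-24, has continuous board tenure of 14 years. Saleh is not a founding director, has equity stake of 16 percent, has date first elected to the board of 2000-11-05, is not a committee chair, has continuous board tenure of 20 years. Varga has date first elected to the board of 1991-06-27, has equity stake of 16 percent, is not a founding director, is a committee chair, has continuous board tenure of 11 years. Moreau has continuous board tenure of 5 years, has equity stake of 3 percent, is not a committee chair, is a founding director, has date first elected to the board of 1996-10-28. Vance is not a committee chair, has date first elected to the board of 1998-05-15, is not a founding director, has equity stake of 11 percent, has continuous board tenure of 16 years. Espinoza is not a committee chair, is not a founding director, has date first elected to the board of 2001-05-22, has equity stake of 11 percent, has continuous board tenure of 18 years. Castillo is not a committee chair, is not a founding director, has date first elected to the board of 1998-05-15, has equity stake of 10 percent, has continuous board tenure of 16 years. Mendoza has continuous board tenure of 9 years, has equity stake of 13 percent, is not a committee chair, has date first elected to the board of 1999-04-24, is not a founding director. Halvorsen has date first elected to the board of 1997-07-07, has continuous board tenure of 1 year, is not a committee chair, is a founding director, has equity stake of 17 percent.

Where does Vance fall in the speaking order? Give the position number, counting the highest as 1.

5

By date first elected to the board (earlier first): Varga (1991-06-27); then Moreau (1996-10-28); then Halvorsen (1997-07-07); then Achebe (1997-12-24); then Vance and Castillo (both 1998-05-15); then Mendoza (1999-04-24); then Saleh (2000-11-05); then Espinoza (2001-05-22).
Vance and Castillo are each not a committee chair, so the next rule applies.
Vance and Castillo both have continuous board tenure 16 years, so the next rule applies.
Among Vance and Castillo, by equity stake (higher first): Vance (11 percent) before Castillo (10 percent).
Order: Varga, Moreau, Halvorsen, Achebe, Vance, Castillo, Mendoza, Saleh, Espinoza. So position 5.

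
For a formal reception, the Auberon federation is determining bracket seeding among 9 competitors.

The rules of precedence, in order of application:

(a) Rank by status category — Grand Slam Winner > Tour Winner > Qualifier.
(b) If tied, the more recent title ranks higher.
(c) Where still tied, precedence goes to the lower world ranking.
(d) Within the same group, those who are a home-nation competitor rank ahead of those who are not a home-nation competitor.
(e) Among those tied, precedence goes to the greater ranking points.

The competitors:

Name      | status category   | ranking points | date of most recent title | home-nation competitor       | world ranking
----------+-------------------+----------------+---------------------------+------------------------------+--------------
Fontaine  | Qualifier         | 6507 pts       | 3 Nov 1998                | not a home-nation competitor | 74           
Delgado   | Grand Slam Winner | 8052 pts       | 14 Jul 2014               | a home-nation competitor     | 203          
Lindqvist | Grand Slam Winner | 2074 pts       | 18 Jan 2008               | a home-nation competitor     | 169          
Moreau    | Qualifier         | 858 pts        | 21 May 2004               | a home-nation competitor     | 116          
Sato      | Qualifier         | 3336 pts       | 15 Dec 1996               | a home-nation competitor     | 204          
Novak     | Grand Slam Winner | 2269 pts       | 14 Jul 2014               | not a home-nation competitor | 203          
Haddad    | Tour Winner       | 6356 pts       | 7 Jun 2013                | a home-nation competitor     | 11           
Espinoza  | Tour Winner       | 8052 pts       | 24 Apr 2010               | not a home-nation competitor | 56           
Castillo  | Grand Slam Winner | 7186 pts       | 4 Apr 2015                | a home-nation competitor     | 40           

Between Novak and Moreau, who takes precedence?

By status category: Castillo, Delgado, Novak and Lindqvist (Grand Slam Winner); then Haddad and Espinoza (Tour Winner); then Moreau, Fontaine and Sato (Qualifier).
Among Castillo, Delgado, Novak and Lindqvist, by date of most recent title (later first): Castillo (4 Apr 2015) before Delgado and Novak (14 Jul 2014) before Lindqvist (18 Jan 2008).
Delgado and Novak both have world ranking 203, so the next rule applies.
Among Delgado and Novak, a home-nation competitor before not a home-nation competitor: Delgado (a home-nation competitor) before Novak (not a home-nation competitor).
Among Haddad and Espinoza, by date of most recent title (later first): Haddad (7 Jun 2013) before Espinoza (24 Apr 2010).
Among Moreau, Fontaine and Sato, by date of most recent title (later first): Moreau (21 May 2004) before Fontaine (3 Nov 1998) before Sato (15 Dec 1996).
So Novak takes precedence.

Novak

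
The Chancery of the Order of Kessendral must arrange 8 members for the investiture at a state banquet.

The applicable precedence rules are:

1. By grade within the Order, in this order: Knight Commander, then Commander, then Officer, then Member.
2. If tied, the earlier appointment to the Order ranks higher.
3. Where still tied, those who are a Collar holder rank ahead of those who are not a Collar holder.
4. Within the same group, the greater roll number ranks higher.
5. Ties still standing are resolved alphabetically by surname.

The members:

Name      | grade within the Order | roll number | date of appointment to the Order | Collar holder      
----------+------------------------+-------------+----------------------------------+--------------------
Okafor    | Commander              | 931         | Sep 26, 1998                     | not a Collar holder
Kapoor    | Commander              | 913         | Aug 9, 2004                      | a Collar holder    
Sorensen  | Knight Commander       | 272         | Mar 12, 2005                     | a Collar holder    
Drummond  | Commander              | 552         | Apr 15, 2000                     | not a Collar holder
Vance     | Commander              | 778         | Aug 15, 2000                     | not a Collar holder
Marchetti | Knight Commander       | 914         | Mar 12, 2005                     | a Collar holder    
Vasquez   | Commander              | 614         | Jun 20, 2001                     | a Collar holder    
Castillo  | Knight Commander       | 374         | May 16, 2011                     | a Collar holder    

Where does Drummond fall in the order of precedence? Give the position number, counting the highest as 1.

5

By grade within the Order: Marchetti, Sorensen and Castillo (Knight Commander); then Okafor, Drummond, Vance, Vasquez and Kapoor (Commander).
Among Marchetti, Sorensen and Castillo, by date of appointment to the Order (earlier first): Marchetti and Sorensen (Mar 12, 2005) before Castillo (May 16, 2011).
Marchetti and Sorensen are each a Collar holder, so the next rule applies.
Among Marchetti and Sorensen, by roll number (higher first): Marchetti (914) before Sorensen (272).
Among Okafor, Drummond, Vance, Vasquez and Kapoor, by date of appointment to the Order (earlier first): Okafor (Sep 26, 1998) before Drummond (Apr 15, 2000) before Vance (Aug 15, 2000) before Vasquez (Jun 20, 2001) before Kapoor (Aug 9, 2004).
Order: Marchetti, Sorensen, Castillo, Okafor, Drummond, Vance, Vasquez, Kapoor. So position 5.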